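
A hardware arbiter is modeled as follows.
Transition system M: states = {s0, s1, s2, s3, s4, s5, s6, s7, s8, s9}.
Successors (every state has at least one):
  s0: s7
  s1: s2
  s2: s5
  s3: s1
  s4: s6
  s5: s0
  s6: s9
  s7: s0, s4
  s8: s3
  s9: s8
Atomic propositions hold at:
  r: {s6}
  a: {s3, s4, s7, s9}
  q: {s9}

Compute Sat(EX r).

Sat(EX r) = {s : some successor in {s6}} = {s4}

{s4}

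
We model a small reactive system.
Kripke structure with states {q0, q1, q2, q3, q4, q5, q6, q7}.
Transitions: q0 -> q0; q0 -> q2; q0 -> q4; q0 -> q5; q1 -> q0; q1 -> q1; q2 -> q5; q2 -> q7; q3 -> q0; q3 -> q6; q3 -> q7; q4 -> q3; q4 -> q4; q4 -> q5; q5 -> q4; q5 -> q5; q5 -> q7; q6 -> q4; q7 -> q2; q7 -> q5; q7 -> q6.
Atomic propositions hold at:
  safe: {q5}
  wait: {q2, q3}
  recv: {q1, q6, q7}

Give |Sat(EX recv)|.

Sat(EX recv) = {s : some successor in {q1, q6, q7}} = {q1, q2, q3, q5, q7}
|Sat(EX recv)| = |{q1, q2, q3, q5, q7}| = 5.

5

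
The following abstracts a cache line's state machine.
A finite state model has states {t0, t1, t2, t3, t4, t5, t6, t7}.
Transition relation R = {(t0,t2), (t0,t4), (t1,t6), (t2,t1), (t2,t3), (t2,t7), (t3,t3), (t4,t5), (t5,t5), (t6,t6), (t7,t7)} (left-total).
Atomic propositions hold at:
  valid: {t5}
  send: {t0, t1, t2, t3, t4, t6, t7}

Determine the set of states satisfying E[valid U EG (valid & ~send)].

{t5}

Sat(~send) = {t5}
Sat(valid & ~send) = {t5}
EG (valid & ~send): greatest fixpoint, start Z0 = {t5}, keep only states in Sat with some successor in Z. Already a fixed point.
Sat(EG (valid & ~send)) = {t5}
E[valid U EG (valid & ~send)]: least fixpoint, start Z0 = Sat(EG (valid & ~send)) = {t5}, add states in Sat(valid) with some successor in Z. Already a fixed point.
Sat(E[valid U EG (valid & ~send)]) = {t5}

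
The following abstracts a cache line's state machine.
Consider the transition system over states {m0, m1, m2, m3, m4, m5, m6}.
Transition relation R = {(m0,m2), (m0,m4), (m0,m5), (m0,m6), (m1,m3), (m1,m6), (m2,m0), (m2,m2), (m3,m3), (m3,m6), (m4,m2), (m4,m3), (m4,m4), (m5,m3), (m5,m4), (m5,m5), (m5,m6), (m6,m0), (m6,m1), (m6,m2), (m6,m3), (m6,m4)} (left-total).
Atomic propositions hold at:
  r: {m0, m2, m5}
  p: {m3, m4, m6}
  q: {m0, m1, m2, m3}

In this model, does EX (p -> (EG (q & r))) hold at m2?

Sat(q & r) = {m0, m2}
EG (q & r): greatest fixpoint, start Z0 = {m0, m2}, keep only states in Sat with some successor in Z. Already a fixed point.
Sat(EG (q & r)) = {m0, m2}
Sat(p -> (EG (q & r))) = {m0, m1, m2, m5}
Sat(EX (p -> (EG (q & r)))) = {s : some successor in {m0, m1, m2, m5}} = {m0, m2, m4, m5, m6}
m2 ∈ Sat(EX (p -> (EG (q & r)))) = {m0, m2, m4, m5, m6}, so the formula holds at m2.

Yes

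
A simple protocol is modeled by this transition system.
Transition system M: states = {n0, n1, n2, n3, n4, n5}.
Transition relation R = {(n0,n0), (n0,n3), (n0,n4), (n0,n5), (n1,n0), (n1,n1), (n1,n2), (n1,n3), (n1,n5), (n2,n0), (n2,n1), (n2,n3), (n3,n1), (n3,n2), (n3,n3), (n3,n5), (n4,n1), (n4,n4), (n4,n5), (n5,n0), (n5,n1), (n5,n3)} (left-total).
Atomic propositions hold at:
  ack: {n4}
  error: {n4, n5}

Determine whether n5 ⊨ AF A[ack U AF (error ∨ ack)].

Yes

Sat(error ∨ ack) = {n4, n5}
AF (error ∨ ack): least fixpoint, start Z0 = {n4, n5}, add states with every successor in Z. Already a fixed point.
Sat(AF (error ∨ ack)) = {n4, n5}
A[ack U AF (error ∨ ack)]: least fixpoint, start Z0 = Sat(AF (error ∨ ack)) = {n4, n5}, add states in Sat(ack) with every successor in Z. Already a fixed point.
Sat(A[ack U AF (error ∨ ack)]) = {n4, n5}
AF A[ack U AF (error ∨ ack)]: least fixpoint, start Z0 = {n4, n5}, add states with every successor in Z. Already a fixed point.
Sat(AF A[ack U AF (error ∨ ack)]) = {n4, n5}
n5 ∈ Sat(AF A[ack U AF (error ∨ ack)]) = {n4, n5}, so the formula holds at n5.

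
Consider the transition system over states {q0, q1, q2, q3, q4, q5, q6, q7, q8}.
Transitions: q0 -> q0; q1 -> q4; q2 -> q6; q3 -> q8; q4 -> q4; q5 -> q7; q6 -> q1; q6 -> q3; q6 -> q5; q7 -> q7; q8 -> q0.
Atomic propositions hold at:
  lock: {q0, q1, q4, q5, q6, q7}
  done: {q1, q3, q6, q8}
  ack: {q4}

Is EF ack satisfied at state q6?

Yes

EF ack: least fixpoint, start Z0 = {q4}, add states with some successor in Z. Z1 = {q1, q4}; Z2 = {q1, q4, q6}; Z3 = {q1, q2, q4, q6}; fixed.
Sat(EF ack) = {q1, q2, q4, q6}
q6 ∈ Sat(EF ack) = {q1, q2, q4, q6}, so the formula holds at q6.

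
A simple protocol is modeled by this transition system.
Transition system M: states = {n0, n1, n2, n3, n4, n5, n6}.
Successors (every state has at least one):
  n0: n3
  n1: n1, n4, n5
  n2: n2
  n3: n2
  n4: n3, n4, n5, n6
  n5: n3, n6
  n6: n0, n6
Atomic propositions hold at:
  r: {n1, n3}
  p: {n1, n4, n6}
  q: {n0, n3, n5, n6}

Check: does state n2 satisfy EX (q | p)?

Sat(q | p) = {n0, n1, n3, n4, n5, n6}
Sat(EX (q | p)) = {s : some successor in {n0, n1, n3, n4, n5, n6}} = {n0, n1, n4, n5, n6}
n2 ∉ Sat(EX (q | p)) = {n0, n1, n4, n5, n6}, so the formula does not hold at n2.

No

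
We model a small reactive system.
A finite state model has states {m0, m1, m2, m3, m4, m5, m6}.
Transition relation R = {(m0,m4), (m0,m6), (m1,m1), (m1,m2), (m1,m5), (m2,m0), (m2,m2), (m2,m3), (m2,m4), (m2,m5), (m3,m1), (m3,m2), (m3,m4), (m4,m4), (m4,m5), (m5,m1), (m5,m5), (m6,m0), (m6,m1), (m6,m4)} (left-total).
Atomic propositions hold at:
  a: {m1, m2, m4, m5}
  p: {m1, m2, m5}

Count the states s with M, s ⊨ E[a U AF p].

4

AF p: least fixpoint, start Z0 = {m1, m2, m5}, add states with every successor in Z. Already a fixed point.
Sat(AF p) = {m1, m2, m5}
E[a U AF p]: least fixpoint, start Z0 = Sat(AF p) = {m1, m2, m5}, add states in Sat(a) with some successor in Z. Z1 = {m1, m2, m4, m5}; fixed.
Sat(E[a U AF p]) = {m1, m2, m4, m5}
|Sat(E[a U AF p])| = |{m1, m2, m4, m5}| = 4.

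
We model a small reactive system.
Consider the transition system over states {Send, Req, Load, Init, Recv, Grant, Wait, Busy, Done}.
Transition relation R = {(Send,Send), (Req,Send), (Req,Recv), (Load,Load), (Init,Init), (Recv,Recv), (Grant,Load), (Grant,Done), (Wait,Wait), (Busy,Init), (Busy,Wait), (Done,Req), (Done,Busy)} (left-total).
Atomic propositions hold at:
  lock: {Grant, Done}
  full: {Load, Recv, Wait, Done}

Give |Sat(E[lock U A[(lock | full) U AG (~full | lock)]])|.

2

Sat(lock | full) = {Load, Recv, Grant, Wait, Done}
Sat(~full) = {Send, Req, Init, Grant, Busy}
Sat(~full | lock) = {Send, Req, Init, Grant, Busy, Done}
AG (~full | lock): greatest fixpoint, start Z0 = {Send, Req, Init, Grant, Busy, Done}, keep only states in Sat with every successor in Z. Z1 = {Send, Init, Done}; Z2 = {Send, Init}; fixed.
Sat(AG (~full | lock)) = {Send, Init}
A[(lock | full) U AG (~full | lock)]: least fixpoint, start Z0 = Sat(AG (~full | lock)) = {Send, Init}, add states in Sat(lock | full) with every successor in Z. Already a fixed point.
Sat(A[(lock | full) U AG (~full | lock)]) = {Send, Init}
E[lock U A[(lock | full) U AG (~full | lock)]]: least fixpoint, start Z0 = Sat(A[(lock | full) U AG (~full | lock)]) = {Send, Init}, add states in Sat(lock) with some successor in Z. Already a fixed point.
Sat(E[lock U A[(lock | full) U AG (~full | lock)]]) = {Send, Init}
|Sat(E[lock U A[(lock | full) U AG (~full | lock)]])| = |{Send, Init}| = 2.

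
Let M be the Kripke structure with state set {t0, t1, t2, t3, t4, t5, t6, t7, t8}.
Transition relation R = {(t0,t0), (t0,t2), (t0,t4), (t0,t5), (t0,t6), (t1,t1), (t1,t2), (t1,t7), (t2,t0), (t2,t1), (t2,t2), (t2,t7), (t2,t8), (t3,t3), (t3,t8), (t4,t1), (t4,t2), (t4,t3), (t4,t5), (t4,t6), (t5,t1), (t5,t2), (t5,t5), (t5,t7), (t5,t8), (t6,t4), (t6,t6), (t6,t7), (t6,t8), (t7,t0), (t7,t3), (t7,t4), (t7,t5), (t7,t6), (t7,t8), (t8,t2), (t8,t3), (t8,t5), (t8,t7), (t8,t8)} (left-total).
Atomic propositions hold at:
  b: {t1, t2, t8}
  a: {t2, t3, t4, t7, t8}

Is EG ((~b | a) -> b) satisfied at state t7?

No

Sat(~b) = {t0, t3, t4, t5, t6, t7}
Sat(~b | a) = {t0, t2, t3, t4, t5, t6, t7, t8}
Sat((~b | a) -> b) = {t1, t2, t8}
EG ((~b | a) -> b): greatest fixpoint, start Z0 = {t1, t2, t8}, keep only states in Sat with some successor in Z. Already a fixed point.
Sat(EG ((~b | a) -> b)) = {t1, t2, t8}
t7 ∉ Sat(EG ((~b | a) -> b)) = {t1, t2, t8}, so the formula does not hold at t7.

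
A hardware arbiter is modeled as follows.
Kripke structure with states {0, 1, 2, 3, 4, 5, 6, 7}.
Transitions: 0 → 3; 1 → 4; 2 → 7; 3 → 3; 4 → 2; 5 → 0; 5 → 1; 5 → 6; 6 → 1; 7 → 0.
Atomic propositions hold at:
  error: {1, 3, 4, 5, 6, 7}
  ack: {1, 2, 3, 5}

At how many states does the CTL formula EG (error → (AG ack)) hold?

2

AG ack: greatest fixpoint, start Z0 = {1, 2, 3, 5}, keep only states in Sat with every successor in Z. Z1 = {3}; fixed.
Sat(AG ack) = {3}
Sat(error → (AG ack)) = {0, 2, 3}
EG (error → (AG ack)): greatest fixpoint, start Z0 = {0, 2, 3}, keep only states in Sat with some successor in Z. Z1 = {0, 3}; fixed.
Sat(EG (error → (AG ack))) = {0, 3}
|Sat(EG (error → (AG ack)))| = |{0, 3}| = 2.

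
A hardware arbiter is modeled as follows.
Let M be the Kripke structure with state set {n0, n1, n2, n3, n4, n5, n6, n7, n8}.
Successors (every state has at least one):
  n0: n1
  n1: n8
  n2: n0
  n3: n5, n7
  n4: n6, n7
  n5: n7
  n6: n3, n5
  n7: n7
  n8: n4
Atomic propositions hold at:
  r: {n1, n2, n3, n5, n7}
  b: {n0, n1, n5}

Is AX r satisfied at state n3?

Sat(AX r) = {s : every successor in {n1, n2, n3, n5, n7}} = {n0, n3, n5, n6, n7}
n3 ∈ Sat(AX r) = {n0, n3, n5, n6, n7}, so the formula holds at n3.

Yes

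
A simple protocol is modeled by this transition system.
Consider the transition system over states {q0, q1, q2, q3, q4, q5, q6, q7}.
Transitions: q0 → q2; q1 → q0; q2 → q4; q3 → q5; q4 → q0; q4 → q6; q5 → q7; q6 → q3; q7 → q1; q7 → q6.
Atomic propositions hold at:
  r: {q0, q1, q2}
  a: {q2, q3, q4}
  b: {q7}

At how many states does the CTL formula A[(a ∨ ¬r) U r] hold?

Sat(¬r) = {q3, q4, q5, q6, q7}
Sat(a ∨ ¬r) = {q2, q3, q4, q5, q6, q7}
A[(a ∨ ¬r) U r]: least fixpoint, start Z0 = Sat(r) = {q0, q1, q2}, add states in Sat(a ∨ ¬r) with every successor in Z. Already a fixed point.
Sat(A[(a ∨ ¬r) U r]) = {q0, q1, q2}
|Sat(A[(a ∨ ¬r) U r])| = |{q0, q1, q2}| = 3.

3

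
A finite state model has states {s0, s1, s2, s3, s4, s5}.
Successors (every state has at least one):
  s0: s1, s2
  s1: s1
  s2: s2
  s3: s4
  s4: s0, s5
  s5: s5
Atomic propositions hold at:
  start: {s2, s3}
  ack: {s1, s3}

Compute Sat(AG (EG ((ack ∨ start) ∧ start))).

Sat(ack ∨ start) = {s1, s2, s3}
Sat((ack ∨ start) ∧ start) = {s2, s3}
EG ((ack ∨ start) ∧ start): greatest fixpoint, start Z0 = {s2, s3}, keep only states in Sat with some successor in Z. Z1 = {s2}; fixed.
Sat(EG ((ack ∨ start) ∧ start)) = {s2}
AG (EG ((ack ∨ start) ∧ start)): greatest fixpoint, start Z0 = {s2}, keep only states in Sat with every successor in Z. Already a fixed point.
Sat(AG (EG ((ack ∨ start) ∧ start))) = {s2}

{s2}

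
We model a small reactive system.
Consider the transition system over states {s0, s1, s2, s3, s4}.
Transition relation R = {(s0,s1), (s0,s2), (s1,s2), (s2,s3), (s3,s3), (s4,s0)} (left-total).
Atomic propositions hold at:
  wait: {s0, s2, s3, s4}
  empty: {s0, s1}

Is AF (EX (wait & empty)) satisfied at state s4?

Yes

Sat(wait & empty) = {s0}
Sat(EX (wait & empty)) = {s : some successor in {s0}} = {s4}
AF (EX (wait & empty)): least fixpoint, start Z0 = {s4}, add states with every successor in Z. Already a fixed point.
Sat(AF (EX (wait & empty))) = {s4}
s4 ∈ Sat(AF (EX (wait & empty))) = {s4}, so the formula holds at s4.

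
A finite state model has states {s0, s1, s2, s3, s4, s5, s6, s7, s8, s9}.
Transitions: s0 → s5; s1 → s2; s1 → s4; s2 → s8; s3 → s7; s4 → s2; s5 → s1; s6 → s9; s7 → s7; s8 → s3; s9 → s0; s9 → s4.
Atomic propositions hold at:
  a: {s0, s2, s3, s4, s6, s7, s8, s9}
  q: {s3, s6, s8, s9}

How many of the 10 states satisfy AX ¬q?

Sat(¬q) = {s0, s1, s2, s4, s5, s7}
Sat(AX ¬q) = {s : every successor in {s0, s1, s2, s4, s5, s7}} = {s0, s1, s3, s4, s5, s7, s9}
|Sat(AX ¬q)| = |{s0, s1, s3, s4, s5, s7, s9}| = 7.

7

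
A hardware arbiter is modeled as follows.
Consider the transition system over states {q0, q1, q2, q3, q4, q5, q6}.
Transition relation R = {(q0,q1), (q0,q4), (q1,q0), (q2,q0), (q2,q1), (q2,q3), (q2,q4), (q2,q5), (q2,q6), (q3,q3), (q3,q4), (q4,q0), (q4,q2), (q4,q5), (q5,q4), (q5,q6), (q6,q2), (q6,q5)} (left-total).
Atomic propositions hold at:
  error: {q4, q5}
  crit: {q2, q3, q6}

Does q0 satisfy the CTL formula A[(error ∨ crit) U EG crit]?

Sat(error ∨ crit) = {q2, q3, q4, q5, q6}
EG crit: greatest fixpoint, start Z0 = {q2, q3, q6}, keep only states in Sat with some successor in Z. Already a fixed point.
Sat(EG crit) = {q2, q3, q6}
A[(error ∨ crit) U EG crit]: least fixpoint, start Z0 = Sat(EG crit) = {q2, q3, q6}, add states in Sat(error ∨ crit) with every successor in Z. Already a fixed point.
Sat(A[(error ∨ crit) U EG crit]) = {q2, q3, q6}
q0 ∉ Sat(A[(error ∨ crit) U EG crit]) = {q2, q3, q6}, so the formula does not hold at q0.

No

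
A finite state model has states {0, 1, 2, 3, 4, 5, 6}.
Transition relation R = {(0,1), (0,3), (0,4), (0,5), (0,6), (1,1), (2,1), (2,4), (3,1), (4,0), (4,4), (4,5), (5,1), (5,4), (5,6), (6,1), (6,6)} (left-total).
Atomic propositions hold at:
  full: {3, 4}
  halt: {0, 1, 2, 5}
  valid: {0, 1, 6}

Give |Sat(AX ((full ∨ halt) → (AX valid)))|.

3

Sat(full ∨ halt) = {0, 1, 2, 3, 4, 5}
Sat(AX valid) = {s : every successor in {0, 1, 6}} = {1, 3, 6}
Sat((full ∨ halt) → (AX valid)) = {1, 3, 6}
Sat(AX ((full ∨ halt) → (AX valid))) = {s : every successor in {1, 3, 6}} = {1, 3, 6}
|Sat(AX ((full ∨ halt) → (AX valid)))| = |{1, 3, 6}| = 3.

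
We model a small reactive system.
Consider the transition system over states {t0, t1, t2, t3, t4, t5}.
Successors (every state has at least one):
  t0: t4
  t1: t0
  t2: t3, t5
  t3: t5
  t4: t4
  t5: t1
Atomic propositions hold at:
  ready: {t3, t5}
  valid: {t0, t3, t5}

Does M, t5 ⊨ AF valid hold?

Yes

AF valid: least fixpoint, start Z0 = {t0, t3, t5}, add states with every successor in Z. Z1 = {t0, t1, t2, t3, t5}; fixed.
Sat(AF valid) = {t0, t1, t2, t3, t5}
t5 ∈ Sat(AF valid) = {t0, t1, t2, t3, t5}, so the formula holds at t5.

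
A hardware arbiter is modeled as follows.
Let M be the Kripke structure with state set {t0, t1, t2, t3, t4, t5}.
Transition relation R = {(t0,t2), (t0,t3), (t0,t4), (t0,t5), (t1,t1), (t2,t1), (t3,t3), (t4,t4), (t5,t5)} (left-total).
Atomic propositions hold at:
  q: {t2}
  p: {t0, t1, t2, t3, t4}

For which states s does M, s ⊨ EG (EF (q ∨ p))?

{t0, t1, t2, t3, t4}

Sat(q ∨ p) = {t0, t1, t2, t3, t4}
EF (q ∨ p): least fixpoint, start Z0 = {t0, t1, t2, t3, t4}, add states with some successor in Z. Already a fixed point.
Sat(EF (q ∨ p)) = {t0, t1, t2, t3, t4}
EG (EF (q ∨ p)): greatest fixpoint, start Z0 = {t0, t1, t2, t3, t4}, keep only states in Sat with some successor in Z. Already a fixed point.
Sat(EG (EF (q ∨ p))) = {t0, t1, t2, t3, t4}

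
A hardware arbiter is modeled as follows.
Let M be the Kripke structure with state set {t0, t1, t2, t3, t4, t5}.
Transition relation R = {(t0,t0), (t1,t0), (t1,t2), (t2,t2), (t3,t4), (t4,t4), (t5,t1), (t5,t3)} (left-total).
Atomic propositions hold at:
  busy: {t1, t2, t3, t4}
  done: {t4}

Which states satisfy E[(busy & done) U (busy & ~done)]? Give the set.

{t1, t2, t3}

Sat(busy & done) = {t4}
Sat(~done) = {t0, t1, t2, t3, t5}
Sat(busy & ~done) = {t1, t2, t3}
E[(busy & done) U (busy & ~done)]: least fixpoint, start Z0 = Sat((busy & ~done)) = {t1, t2, t3}, add states in Sat(busy & done) with some successor in Z. Already a fixed point.
Sat(E[(busy & done) U (busy & ~done)]) = {t1, t2, t3}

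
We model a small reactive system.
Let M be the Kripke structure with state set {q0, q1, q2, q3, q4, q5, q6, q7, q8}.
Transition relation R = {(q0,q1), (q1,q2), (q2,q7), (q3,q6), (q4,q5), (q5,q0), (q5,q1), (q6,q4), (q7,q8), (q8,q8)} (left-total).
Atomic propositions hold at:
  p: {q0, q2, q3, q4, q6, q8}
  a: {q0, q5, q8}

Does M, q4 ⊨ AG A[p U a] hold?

No

A[p U a]: least fixpoint, start Z0 = Sat(a) = {q0, q5, q8}, add states in Sat(p) with every successor in Z. Z1 = {q0, q4, q5, q8}; Z2 = {q0, q4, q5, q6, q8}; Z3 = {q0, q3, q4, q5, q6, q8}; fixed.
Sat(A[p U a]) = {q0, q3, q4, q5, q6, q8}
AG A[p U a]: greatest fixpoint, start Z0 = {q0, q3, q4, q5, q6, q8}, keep only states in Sat with every successor in Z. Z1 = {q3, q4, q6, q8}; Z2 = {q3, q6, q8}; Z3 = {q3, q8}; Z4 = {q8}; fixed.
Sat(AG A[p U a]) = {q8}
q4 ∉ Sat(AG A[p U a]) = {q8}, so the formula does not hold at q4.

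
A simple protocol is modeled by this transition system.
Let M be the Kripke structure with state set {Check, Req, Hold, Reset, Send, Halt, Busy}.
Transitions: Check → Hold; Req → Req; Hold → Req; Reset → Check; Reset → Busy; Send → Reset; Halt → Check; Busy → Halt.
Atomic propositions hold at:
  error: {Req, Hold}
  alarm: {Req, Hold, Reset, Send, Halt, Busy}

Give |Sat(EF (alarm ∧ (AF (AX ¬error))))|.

Sat(¬error) = {Check, Reset, Send, Halt, Busy}
Sat(AX ¬error) = {s : every successor in {Check, Reset, Send, Halt, Busy}} = {Reset, Send, Halt, Busy}
AF (AX ¬error): least fixpoint, start Z0 = {Reset, Send, Halt, Busy}, add states with every successor in Z. Already a fixed point.
Sat(AF (AX ¬error)) = {Reset, Send, Halt, Busy}
Sat(alarm ∧ (AF (AX ¬error))) = {Reset, Send, Halt, Busy}
EF (alarm ∧ (AF (AX ¬error))): least fixpoint, start Z0 = {Reset, Send, Halt, Busy}, add states with some successor in Z. Already a fixed point.
Sat(EF (alarm ∧ (AF (AX ¬error)))) = {Reset, Send, Halt, Busy}
|Sat(EF (alarm ∧ (AF (AX ¬error))))| = |{Reset, Send, Halt, Busy}| = 4.

4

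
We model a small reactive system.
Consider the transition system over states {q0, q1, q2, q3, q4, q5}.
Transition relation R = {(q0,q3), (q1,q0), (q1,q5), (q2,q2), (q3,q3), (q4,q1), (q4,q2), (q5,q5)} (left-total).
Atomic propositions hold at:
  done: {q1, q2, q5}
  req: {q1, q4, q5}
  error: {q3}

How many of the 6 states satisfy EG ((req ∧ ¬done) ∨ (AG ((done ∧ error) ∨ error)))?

1

Sat(¬done) = {q0, q3, q4}
Sat(req ∧ ¬done) = {q4}
Sat(done ∧ error) = ∅
Sat((done ∧ error) ∨ error) = {q3}
AG ((done ∧ error) ∨ error): greatest fixpoint, start Z0 = {q3}, keep only states in Sat with every successor in Z. Already a fixed point.
Sat(AG ((done ∧ error) ∨ error)) = {q3}
Sat((req ∧ ¬done) ∨ (AG ((done ∧ error) ∨ error))) = {q3, q4}
EG ((req ∧ ¬done) ∨ (AG ((done ∧ error) ∨ error))): greatest fixpoint, start Z0 = {q3, q4}, keep only states in Sat with some successor in Z. Z1 = {q3}; fixed.
Sat(EG ((req ∧ ¬done) ∨ (AG ((done ∧ error) ∨ error)))) = {q3}
|Sat(EG ((req ∧ ¬done) ∨ (AG ((done ∧ error) ∨ error))))| = |{q3}| = 1.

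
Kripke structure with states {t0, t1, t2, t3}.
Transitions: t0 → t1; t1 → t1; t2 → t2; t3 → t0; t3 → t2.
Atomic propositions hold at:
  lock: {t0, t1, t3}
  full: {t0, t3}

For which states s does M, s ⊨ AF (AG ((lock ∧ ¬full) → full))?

{t2}

Sat(¬full) = {t1, t2}
Sat(lock ∧ ¬full) = {t1}
Sat((lock ∧ ¬full) → full) = {t0, t2, t3}
AG ((lock ∧ ¬full) → full): greatest fixpoint, start Z0 = {t0, t2, t3}, keep only states in Sat with every successor in Z. Z1 = {t2, t3}; Z2 = {t2}; fixed.
Sat(AG ((lock ∧ ¬full) → full)) = {t2}
AF (AG ((lock ∧ ¬full) → full)): least fixpoint, start Z0 = {t2}, add states with every successor in Z. Already a fixed point.
Sat(AF (AG ((lock ∧ ¬full) → full))) = {t2}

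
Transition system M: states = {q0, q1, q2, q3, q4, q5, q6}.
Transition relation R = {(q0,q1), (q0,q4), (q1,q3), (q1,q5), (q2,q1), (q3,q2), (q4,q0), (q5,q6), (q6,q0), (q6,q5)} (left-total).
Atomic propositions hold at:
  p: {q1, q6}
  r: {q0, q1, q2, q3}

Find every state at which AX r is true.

{q2, q3, q4}

Sat(AX r) = {s : every successor in {q0, q1, q2, q3}} = {q2, q3, q4}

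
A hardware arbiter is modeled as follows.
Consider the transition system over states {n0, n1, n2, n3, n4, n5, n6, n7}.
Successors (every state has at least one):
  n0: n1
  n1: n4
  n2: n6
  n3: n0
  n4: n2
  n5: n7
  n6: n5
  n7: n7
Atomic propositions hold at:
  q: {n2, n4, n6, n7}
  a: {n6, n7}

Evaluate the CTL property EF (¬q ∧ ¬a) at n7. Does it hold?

Sat(¬q) = {n0, n1, n3, n5}
Sat(¬a) = {n0, n1, n2, n3, n4, n5}
Sat(¬q ∧ ¬a) = {n0, n1, n3, n5}
EF (¬q ∧ ¬a): least fixpoint, start Z0 = {n0, n1, n3, n5}, add states with some successor in Z. Z1 = {n0, n1, n3, n5, n6}; Z2 = {n0, n1, n2, n3, n5, n6}; Z3 = {n0, n1, n2, n3, n4, n5, n6}; fixed.
Sat(EF (¬q ∧ ¬a)) = {n0, n1, n2, n3, n4, n5, n6}
n7 ∉ Sat(EF (¬q ∧ ¬a)) = {n0, n1, n2, n3, n4, n5, n6}, so the formula does not hold at n7.

No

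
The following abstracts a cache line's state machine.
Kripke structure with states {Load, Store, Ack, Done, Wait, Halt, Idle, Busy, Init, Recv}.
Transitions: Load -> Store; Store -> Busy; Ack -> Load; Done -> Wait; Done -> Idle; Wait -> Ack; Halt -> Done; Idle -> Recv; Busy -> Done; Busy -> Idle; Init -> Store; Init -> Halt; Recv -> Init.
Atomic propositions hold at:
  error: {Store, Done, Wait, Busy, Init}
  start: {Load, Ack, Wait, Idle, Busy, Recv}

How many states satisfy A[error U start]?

8

A[error U start]: least fixpoint, start Z0 = Sat(start) = {Load, Ack, Wait, Idle, Busy, Recv}, add states in Sat(error) with every successor in Z. Z1 = {Load, Store, Ack, Done, Wait, Idle, Busy, Recv}; fixed.
Sat(A[error U start]) = {Load, Store, Ack, Done, Wait, Idle, Busy, Recv}
|Sat(A[error U start])| = |{Load, Store, Ack, Done, Wait, Idle, Busy, Recv}| = 8.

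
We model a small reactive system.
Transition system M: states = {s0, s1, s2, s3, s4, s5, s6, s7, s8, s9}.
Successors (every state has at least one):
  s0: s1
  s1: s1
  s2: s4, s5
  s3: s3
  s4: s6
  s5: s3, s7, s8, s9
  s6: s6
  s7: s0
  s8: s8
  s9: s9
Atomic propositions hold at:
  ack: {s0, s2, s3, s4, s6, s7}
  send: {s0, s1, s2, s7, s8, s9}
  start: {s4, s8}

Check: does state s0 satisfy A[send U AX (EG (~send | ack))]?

No

Sat(~send) = {s3, s4, s5, s6}
Sat(~send | ack) = {s0, s2, s3, s4, s5, s6, s7}
EG (~send | ack): greatest fixpoint, start Z0 = {s0, s2, s3, s4, s5, s6, s7}, keep only states in Sat with some successor in Z. Z1 = {s2, s3, s4, s5, s6, s7}; Z2 = {s2, s3, s4, s5, s6}; fixed.
Sat(EG (~send | ack)) = {s2, s3, s4, s5, s6}
Sat(AX (EG (~send | ack))) = {s : every successor in {s2, s3, s4, s5, s6}} = {s2, s3, s4, s6}
A[send U AX (EG (~send | ack))]: least fixpoint, start Z0 = Sat(AX (EG (~send | ack))) = {s2, s3, s4, s6}, add states in Sat(send) with every successor in Z. Already a fixed point.
Sat(A[send U AX (EG (~send | ack))]) = {s2, s3, s4, s6}
s0 ∉ Sat(A[send U AX (EG (~send | ack))]) = {s2, s3, s4, s6}, so the formula does not hold at s0.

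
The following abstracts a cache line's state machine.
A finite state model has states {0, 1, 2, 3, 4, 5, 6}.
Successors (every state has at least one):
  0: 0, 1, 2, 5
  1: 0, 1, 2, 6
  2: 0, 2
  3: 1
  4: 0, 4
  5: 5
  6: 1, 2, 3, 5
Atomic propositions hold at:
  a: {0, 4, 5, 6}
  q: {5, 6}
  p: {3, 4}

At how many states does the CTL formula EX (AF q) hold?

4

AF q: least fixpoint, start Z0 = {5, 6}, add states with every successor in Z. Already a fixed point.
Sat(AF q) = {5, 6}
Sat(EX (AF q)) = {s : some successor in {5, 6}} = {0, 1, 5, 6}
|Sat(EX (AF q))| = |{0, 1, 5, 6}| = 4.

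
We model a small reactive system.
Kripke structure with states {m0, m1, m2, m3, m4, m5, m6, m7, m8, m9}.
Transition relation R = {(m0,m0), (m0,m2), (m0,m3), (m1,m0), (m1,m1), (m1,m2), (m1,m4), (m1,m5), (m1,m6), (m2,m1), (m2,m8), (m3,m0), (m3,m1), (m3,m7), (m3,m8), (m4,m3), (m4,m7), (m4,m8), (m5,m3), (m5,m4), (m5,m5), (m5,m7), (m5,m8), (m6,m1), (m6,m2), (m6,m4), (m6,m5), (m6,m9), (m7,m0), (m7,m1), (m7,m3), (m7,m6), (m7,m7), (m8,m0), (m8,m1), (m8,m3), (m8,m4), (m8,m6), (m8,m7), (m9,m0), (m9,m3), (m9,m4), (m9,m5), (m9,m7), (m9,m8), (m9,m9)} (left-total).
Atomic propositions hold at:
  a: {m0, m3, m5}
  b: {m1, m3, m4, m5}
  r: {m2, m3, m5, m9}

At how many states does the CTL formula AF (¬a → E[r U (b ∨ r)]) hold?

Sat(¬a) = {m1, m2, m4, m6, m7, m8, m9}
Sat(b ∨ r) = {m1, m2, m3, m4, m5, m9}
E[r U (b ∨ r)]: least fixpoint, start Z0 = Sat((b ∨ r)) = {m1, m2, m3, m4, m5, m9}, add states in Sat(r) with some successor in Z. Already a fixed point.
Sat(E[r U (b ∨ r)]) = {m1, m2, m3, m4, m5, m9}
Sat(¬a → E[r U (b ∨ r)]) = {m0, m1, m2, m3, m4, m5, m9}
AF (¬a → E[r U (b ∨ r)]): least fixpoint, start Z0 = {m0, m1, m2, m3, m4, m5, m9}, add states with every successor in Z. Z1 = {m0, m1, m2, m3, m4, m5, m6, m9}; fixed.
Sat(AF (¬a → E[r U (b ∨ r)])) = {m0, m1, m2, m3, m4, m5, m6, m9}
|Sat(AF (¬a → E[r U (b ∨ r)]))| = |{m0, m1, m2, m3, m4, m5, m6, m9}| = 8.

8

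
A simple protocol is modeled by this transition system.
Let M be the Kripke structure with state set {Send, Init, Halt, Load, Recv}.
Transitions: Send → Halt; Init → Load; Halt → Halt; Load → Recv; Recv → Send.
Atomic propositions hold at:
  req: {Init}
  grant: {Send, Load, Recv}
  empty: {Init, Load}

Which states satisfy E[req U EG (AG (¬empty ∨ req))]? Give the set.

Sat(¬empty) = {Send, Halt, Recv}
Sat(¬empty ∨ req) = {Send, Init, Halt, Recv}
AG (¬empty ∨ req): greatest fixpoint, start Z0 = {Send, Init, Halt, Recv}, keep only states in Sat with every successor in Z. Z1 = {Send, Halt, Recv}; fixed.
Sat(AG (¬empty ∨ req)) = {Send, Halt, Recv}
EG (AG (¬empty ∨ req)): greatest fixpoint, start Z0 = {Send, Halt, Recv}, keep only states in Sat with some successor in Z. Already a fixed point.
Sat(EG (AG (¬empty ∨ req))) = {Send, Halt, Recv}
E[req U EG (AG (¬empty ∨ req))]: least fixpoint, start Z0 = Sat(EG (AG (¬empty ∨ req))) = {Send, Halt, Recv}, add states in Sat(req) with some successor in Z. Already a fixed point.
Sat(E[req U EG (AG (¬empty ∨ req))]) = {Send, Halt, Recv}

{Send, Halt, Recv}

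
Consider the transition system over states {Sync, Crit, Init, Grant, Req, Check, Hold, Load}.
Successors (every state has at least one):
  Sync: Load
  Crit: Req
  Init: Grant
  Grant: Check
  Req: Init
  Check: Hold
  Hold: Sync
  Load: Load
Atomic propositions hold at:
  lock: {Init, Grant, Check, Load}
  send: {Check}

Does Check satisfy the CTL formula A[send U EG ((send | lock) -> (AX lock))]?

Yes

Sat(send | lock) = {Init, Grant, Check, Load}
Sat(AX lock) = {s : every successor in {Init, Grant, Check, Load}} = {Sync, Init, Grant, Req, Load}
Sat((send | lock) -> (AX lock)) = {Sync, Crit, Init, Grant, Req, Hold, Load}
EG ((send | lock) -> (AX lock)): greatest fixpoint, start Z0 = {Sync, Crit, Init, Grant, Req, Hold, Load}, keep only states in Sat with some successor in Z. Z1 = {Sync, Crit, Init, Req, Hold, Load}; Z2 = {Sync, Crit, Req, Hold, Load}; Z3 = {Sync, Crit, Hold, Load}; Z4 = {Sync, Hold, Load}; fixed.
Sat(EG ((send | lock) -> (AX lock))) = {Sync, Hold, Load}
A[send U EG ((send | lock) -> (AX lock))]: least fixpoint, start Z0 = Sat(EG ((send | lock) -> (AX lock))) = {Sync, Hold, Load}, add states in Sat(send) with every successor in Z. Z1 = {Sync, Check, Hold, Load}; fixed.
Sat(A[send U EG ((send | lock) -> (AX lock))]) = {Sync, Check, Hold, Load}
Check ∈ Sat(A[send U EG ((send | lock) -> (AX lock))]) = {Sync, Check, Hold, Load}, so the formula holds at Check.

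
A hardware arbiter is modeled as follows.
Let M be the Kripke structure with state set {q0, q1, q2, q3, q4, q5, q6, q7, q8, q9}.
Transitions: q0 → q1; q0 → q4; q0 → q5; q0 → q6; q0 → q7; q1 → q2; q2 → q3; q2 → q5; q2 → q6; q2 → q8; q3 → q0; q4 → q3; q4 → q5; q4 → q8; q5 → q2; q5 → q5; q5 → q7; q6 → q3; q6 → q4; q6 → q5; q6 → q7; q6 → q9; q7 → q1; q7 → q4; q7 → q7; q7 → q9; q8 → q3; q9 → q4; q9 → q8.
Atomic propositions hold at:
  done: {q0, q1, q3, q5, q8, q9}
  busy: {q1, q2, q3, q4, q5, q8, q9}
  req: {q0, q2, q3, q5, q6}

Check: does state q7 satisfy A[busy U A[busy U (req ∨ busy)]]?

Sat(req ∨ busy) = {q0, q1, q2, q3, q4, q5, q6, q8, q9}
A[busy U (req ∨ busy)]: least fixpoint, start Z0 = Sat((req ∨ busy)) = {q0, q1, q2, q3, q4, q5, q6, q8, q9}, add states in Sat(busy) with every successor in Z. Already a fixed point.
Sat(A[busy U (req ∨ busy)]) = {q0, q1, q2, q3, q4, q5, q6, q8, q9}
A[busy U A[busy U (req ∨ busy)]]: least fixpoint, start Z0 = Sat(A[busy U (req ∨ busy)]) = {q0, q1, q2, q3, q4, q5, q6, q8, q9}, add states in Sat(busy) with every successor in Z. Already a fixed point.
Sat(A[busy U A[busy U (req ∨ busy)]]) = {q0, q1, q2, q3, q4, q5, q6, q8, q9}
q7 ∉ Sat(A[busy U A[busy U (req ∨ busy)]]) = {q0, q1, q2, q3, q4, q5, q6, q8, q9}, so the formula does not hold at q7.

No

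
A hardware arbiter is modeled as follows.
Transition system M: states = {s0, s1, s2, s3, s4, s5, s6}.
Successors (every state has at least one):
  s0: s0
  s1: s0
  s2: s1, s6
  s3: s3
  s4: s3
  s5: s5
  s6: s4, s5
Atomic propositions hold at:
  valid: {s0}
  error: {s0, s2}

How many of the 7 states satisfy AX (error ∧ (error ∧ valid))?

2

Sat(error ∧ valid) = {s0}
Sat(error ∧ (error ∧ valid)) = {s0}
Sat(AX (error ∧ (error ∧ valid))) = {s : every successor in {s0}} = {s0, s1}
|Sat(AX (error ∧ (error ∧ valid)))| = |{s0, s1}| = 2.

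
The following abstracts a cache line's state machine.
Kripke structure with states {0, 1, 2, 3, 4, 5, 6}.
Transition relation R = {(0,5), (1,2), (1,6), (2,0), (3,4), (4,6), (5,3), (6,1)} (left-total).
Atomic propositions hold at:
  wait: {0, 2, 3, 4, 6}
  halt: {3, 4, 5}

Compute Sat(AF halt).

AF halt: least fixpoint, start Z0 = {3, 4, 5}, add states with every successor in Z. Z1 = {0, 3, 4, 5}; Z2 = {0, 2, 3, 4, 5}; fixed.
Sat(AF halt) = {0, 2, 3, 4, 5}

{0, 2, 3, 4, 5}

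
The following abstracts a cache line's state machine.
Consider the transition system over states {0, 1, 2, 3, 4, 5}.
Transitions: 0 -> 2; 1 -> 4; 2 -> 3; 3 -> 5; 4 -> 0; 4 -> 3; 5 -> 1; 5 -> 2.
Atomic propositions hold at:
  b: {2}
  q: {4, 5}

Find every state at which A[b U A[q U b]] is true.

A[q U b]: least fixpoint, start Z0 = Sat(b) = {2}, add states in Sat(q) with every successor in Z. Already a fixed point.
Sat(A[q U b]) = {2}
A[b U A[q U b]]: least fixpoint, start Z0 = Sat(A[q U b]) = {2}, add states in Sat(b) with every successor in Z. Already a fixed point.
Sat(A[b U A[q U b]]) = {2}

{2}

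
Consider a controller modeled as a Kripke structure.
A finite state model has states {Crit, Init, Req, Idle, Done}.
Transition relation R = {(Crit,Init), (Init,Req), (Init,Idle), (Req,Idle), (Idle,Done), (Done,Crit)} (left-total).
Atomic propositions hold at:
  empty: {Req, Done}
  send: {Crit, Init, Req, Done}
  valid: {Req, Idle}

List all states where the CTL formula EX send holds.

Sat(EX send) = {s : some successor in {Crit, Init, Req, Done}} = {Crit, Init, Idle, Done}

{Crit, Init, Idle, Done}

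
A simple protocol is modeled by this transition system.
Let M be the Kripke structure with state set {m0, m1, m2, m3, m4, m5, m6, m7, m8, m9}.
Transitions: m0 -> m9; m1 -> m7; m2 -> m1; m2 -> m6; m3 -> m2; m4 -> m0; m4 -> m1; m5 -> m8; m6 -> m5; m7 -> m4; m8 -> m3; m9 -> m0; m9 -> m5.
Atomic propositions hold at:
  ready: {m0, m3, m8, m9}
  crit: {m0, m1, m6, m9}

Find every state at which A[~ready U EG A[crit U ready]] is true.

Sat(~ready) = {m1, m2, m4, m5, m6, m7}
A[crit U ready]: least fixpoint, start Z0 = Sat(ready) = {m0, m3, m8, m9}, add states in Sat(crit) with every successor in Z. Already a fixed point.
Sat(A[crit U ready]) = {m0, m3, m8, m9}
EG A[crit U ready]: greatest fixpoint, start Z0 = {m0, m3, m8, m9}, keep only states in Sat with some successor in Z. Z1 = {m0, m8, m9}; Z2 = {m0, m9}; fixed.
Sat(EG A[crit U ready]) = {m0, m9}
A[~ready U EG A[crit U ready]]: least fixpoint, start Z0 = Sat(EG A[crit U ready]) = {m0, m9}, add states in Sat(~ready) with every successor in Z. Already a fixed point.
Sat(A[~ready U EG A[crit U ready]]) = {m0, m9}

{m0, m9}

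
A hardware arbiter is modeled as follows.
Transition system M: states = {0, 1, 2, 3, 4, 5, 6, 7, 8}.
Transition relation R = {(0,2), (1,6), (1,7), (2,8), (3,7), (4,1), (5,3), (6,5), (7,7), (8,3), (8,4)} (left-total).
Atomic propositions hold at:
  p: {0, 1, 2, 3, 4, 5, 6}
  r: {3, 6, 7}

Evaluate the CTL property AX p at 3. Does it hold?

Sat(AX p) = {s : every successor in {0, 1, 2, 3, 4, 5, 6}} = {0, 4, 5, 6, 8}
3 ∉ Sat(AX p) = {0, 4, 5, 6, 8}, so the formula does not hold at 3.

No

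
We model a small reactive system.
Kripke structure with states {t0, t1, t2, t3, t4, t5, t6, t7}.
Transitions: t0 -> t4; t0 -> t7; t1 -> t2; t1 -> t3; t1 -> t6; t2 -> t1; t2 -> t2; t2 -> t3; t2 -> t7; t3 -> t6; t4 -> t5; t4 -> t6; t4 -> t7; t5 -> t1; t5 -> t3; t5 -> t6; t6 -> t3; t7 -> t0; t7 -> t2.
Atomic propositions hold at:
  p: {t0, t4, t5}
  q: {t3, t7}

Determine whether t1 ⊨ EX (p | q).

Yes

Sat(p | q) = {t0, t3, t4, t5, t7}
Sat(EX (p | q)) = {s : some successor in {t0, t3, t4, t5, t7}} = {t0, t1, t2, t4, t5, t6, t7}
t1 ∈ Sat(EX (p | q)) = {t0, t1, t2, t4, t5, t6, t7}, so the formula holds at t1.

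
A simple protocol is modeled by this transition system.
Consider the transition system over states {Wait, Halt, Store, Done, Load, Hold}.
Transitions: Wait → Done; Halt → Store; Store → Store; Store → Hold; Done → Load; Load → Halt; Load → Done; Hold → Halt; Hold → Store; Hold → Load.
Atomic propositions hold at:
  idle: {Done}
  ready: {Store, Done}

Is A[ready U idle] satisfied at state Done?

Yes

A[ready U idle]: least fixpoint, start Z0 = Sat(idle) = {Done}, add states in Sat(ready) with every successor in Z. Already a fixed point.
Sat(A[ready U idle]) = {Done}
Done ∈ Sat(A[ready U idle]) = {Done}, so the formula holds at Done.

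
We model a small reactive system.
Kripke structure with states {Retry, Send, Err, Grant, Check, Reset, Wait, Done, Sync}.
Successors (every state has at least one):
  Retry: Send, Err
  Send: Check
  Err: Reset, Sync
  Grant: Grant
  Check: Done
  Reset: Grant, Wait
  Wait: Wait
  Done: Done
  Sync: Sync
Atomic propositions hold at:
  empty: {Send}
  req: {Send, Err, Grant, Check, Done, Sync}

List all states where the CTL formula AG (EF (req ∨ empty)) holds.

{Send, Grant, Check, Done, Sync}

Sat(req ∨ empty) = {Send, Err, Grant, Check, Done, Sync}
EF (req ∨ empty): least fixpoint, start Z0 = {Send, Err, Grant, Check, Done, Sync}, add states with some successor in Z. Z1 = {Retry, Send, Err, Grant, Check, Reset, Done, Sync}; fixed.
Sat(EF (req ∨ empty)) = {Retry, Send, Err, Grant, Check, Reset, Done, Sync}
AG (EF (req ∨ empty)): greatest fixpoint, start Z0 = {Retry, Send, Err, Grant, Check, Reset, Done, Sync}, keep only states in Sat with every successor in Z. Z1 = {Retry, Send, Err, Grant, Check, Done, Sync}; Z2 = {Retry, Send, Grant, Check, Done, Sync}; Z3 = {Send, Grant, Check, Done, Sync}; fixed.
Sat(AG (EF (req ∨ empty))) = {Send, Grant, Check, Done, Sync}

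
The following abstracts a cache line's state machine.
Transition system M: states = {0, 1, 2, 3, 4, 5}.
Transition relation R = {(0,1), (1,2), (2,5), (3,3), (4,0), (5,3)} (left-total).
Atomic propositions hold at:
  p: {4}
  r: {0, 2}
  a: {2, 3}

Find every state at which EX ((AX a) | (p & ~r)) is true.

{0, 2, 3, 5}

Sat(AX a) = {s : every successor in {2, 3}} = {1, 3, 5}
Sat(~r) = {1, 3, 4, 5}
Sat(p & ~r) = {4}
Sat((AX a) | (p & ~r)) = {1, 3, 4, 5}
Sat(EX ((AX a) | (p & ~r))) = {s : some successor in {1, 3, 4, 5}} = {0, 2, 3, 5}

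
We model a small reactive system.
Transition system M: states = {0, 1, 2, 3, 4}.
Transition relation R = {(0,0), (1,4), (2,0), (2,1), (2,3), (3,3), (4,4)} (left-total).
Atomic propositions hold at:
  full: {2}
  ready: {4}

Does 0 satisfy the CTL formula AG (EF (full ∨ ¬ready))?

Yes

Sat(¬ready) = {0, 1, 2, 3}
Sat(full ∨ ¬ready) = {0, 1, 2, 3}
EF (full ∨ ¬ready): least fixpoint, start Z0 = {0, 1, 2, 3}, add states with some successor in Z. Already a fixed point.
Sat(EF (full ∨ ¬ready)) = {0, 1, 2, 3}
AG (EF (full ∨ ¬ready)): greatest fixpoint, start Z0 = {0, 1, 2, 3}, keep only states in Sat with every successor in Z. Z1 = {0, 2, 3}; Z2 = {0, 3}; fixed.
Sat(AG (EF (full ∨ ¬ready))) = {0, 3}
0 ∈ Sat(AG (EF (full ∨ ¬ready))) = {0, 3}, so the formula holds at 0.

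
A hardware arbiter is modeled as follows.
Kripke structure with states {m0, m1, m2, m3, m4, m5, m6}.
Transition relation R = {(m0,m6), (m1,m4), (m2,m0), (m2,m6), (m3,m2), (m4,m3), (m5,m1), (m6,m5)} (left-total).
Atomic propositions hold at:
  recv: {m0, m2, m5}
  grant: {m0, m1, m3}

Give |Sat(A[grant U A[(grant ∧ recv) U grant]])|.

3

Sat(grant ∧ recv) = {m0}
A[(grant ∧ recv) U grant]: least fixpoint, start Z0 = Sat(grant) = {m0, m1, m3}, add states in Sat(grant ∧ recv) with every successor in Z. Already a fixed point.
Sat(A[(grant ∧ recv) U grant]) = {m0, m1, m3}
A[grant U A[(grant ∧ recv) U grant]]: least fixpoint, start Z0 = Sat(A[(grant ∧ recv) U grant]) = {m0, m1, m3}, add states in Sat(grant) with every successor in Z. Already a fixed point.
Sat(A[grant U A[(grant ∧ recv) U grant]]) = {m0, m1, m3}
|Sat(A[grant U A[(grant ∧ recv) U grant]])| = |{m0, m1, m3}| = 3.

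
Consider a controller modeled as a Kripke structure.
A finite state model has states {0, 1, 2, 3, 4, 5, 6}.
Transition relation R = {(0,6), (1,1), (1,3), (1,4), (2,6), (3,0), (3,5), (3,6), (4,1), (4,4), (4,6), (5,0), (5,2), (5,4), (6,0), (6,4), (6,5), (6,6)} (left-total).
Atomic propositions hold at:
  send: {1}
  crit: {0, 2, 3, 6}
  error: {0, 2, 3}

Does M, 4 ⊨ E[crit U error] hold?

E[crit U error]: least fixpoint, start Z0 = Sat(error) = {0, 2, 3}, add states in Sat(crit) with some successor in Z. Z1 = {0, 2, 3, 6}; fixed.
Sat(E[crit U error]) = {0, 2, 3, 6}
4 ∉ Sat(E[crit U error]) = {0, 2, 3, 6}, so the formula does not hold at 4.

No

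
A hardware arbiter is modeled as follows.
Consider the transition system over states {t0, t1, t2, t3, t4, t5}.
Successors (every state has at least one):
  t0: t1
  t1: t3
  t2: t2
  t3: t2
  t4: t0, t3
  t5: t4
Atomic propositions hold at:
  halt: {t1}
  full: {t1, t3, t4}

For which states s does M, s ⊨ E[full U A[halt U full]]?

{t1, t3, t4}

A[halt U full]: least fixpoint, start Z0 = Sat(full) = {t1, t3, t4}, add states in Sat(halt) with every successor in Z. Already a fixed point.
Sat(A[halt U full]) = {t1, t3, t4}
E[full U A[halt U full]]: least fixpoint, start Z0 = Sat(A[halt U full]) = {t1, t3, t4}, add states in Sat(full) with some successor in Z. Already a fixed point.
Sat(E[full U A[halt U full]]) = {t1, t3, t4}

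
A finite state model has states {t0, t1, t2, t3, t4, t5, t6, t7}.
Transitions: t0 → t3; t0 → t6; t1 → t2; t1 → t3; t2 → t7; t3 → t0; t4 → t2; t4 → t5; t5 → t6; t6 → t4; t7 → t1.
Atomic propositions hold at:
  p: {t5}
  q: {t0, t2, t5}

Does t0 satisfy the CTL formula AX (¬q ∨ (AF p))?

Sat(¬q) = {t1, t3, t4, t6, t7}
AF p: least fixpoint, start Z0 = {t5}, add states with every successor in Z. Already a fixed point.
Sat(AF p) = {t5}
Sat(¬q ∨ (AF p)) = {t1, t3, t4, t5, t6, t7}
Sat(AX (¬q ∨ (AF p))) = {s : every successor in {t1, t3, t4, t5, t6, t7}} = {t0, t2, t5, t6, t7}
t0 ∈ Sat(AX (¬q ∨ (AF p))) = {t0, t2, t5, t6, t7}, so the formula holds at t0.

Yes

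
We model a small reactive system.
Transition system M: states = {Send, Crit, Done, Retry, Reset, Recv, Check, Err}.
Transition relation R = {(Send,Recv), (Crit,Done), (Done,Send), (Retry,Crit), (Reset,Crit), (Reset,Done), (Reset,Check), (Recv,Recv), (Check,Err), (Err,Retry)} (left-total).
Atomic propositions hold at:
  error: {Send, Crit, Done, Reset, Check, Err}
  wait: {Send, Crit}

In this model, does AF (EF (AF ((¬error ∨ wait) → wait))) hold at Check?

Sat(¬error) = {Retry, Recv}
Sat(¬error ∨ wait) = {Send, Crit, Retry, Recv}
Sat((¬error ∨ wait) → wait) = {Send, Crit, Done, Reset, Check, Err}
AF ((¬error ∨ wait) → wait): least fixpoint, start Z0 = {Send, Crit, Done, Reset, Check, Err}, add states with every successor in Z. Z1 = {Send, Crit, Done, Retry, Reset, Check, Err}; fixed.
Sat(AF ((¬error ∨ wait) → wait)) = {Send, Crit, Done, Retry, Reset, Check, Err}
EF (AF ((¬error ∨ wait) → wait)): least fixpoint, start Z0 = {Send, Crit, Done, Retry, Reset, Check, Err}, add states with some successor in Z. Already a fixed point.
Sat(EF (AF ((¬error ∨ wait) → wait))) = {Send, Crit, Done, Retry, Reset, Check, Err}
AF (EF (AF ((¬error ∨ wait) → wait))): least fixpoint, start Z0 = {Send, Crit, Done, Retry, Reset, Check, Err}, add states with every successor in Z. Already a fixed point.
Sat(AF (EF (AF ((¬error ∨ wait) → wait)))) = {Send, Crit, Done, Retry, Reset, Check, Err}
Check ∈ Sat(AF (EF (AF ((¬error ∨ wait) → wait)))) = {Send, Crit, Done, Retry, Reset, Check, Err}, so the formula holds at Check.

Yes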